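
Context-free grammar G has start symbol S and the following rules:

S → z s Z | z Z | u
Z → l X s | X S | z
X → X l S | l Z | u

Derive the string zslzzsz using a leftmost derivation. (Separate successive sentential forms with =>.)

S => zsZ => zsXS => zslZS => zslzS => zslzzsZ => zslzzsz

S => zsZ   [S → z s Z]
zsZ => zsXS   [Z → X S]
zsXS => zslZS   [X → l Z]
zslZS => zslzS   [Z → z]
zslzS => zslzzsZ   [S → z s Z]
zslzzsZ => zslzzsz   [Z → z]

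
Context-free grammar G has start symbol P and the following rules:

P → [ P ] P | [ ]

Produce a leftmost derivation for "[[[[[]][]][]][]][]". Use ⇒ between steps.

P ⇒ [P]P   [P → [ P ] P]
[P]P ⇒ [[P]P]P   [P → [ P ] P]
[[P]P]P ⇒ [[[P]P]P]P   [P → [ P ] P]
[[[P]P]P]P ⇒ [[[[P]P]P]P]P   [P → [ P ] P]
[[[[P]P]P]P]P ⇒ [[[[[]]P]P]P]P   [P → [ ]]
[[[[[]]P]P]P]P ⇒ [[[[[]][]]P]P]P   [P → [ ]]
[[[[[]][]]P]P]P ⇒ [[[[[]][]][]]P]P   [P → [ ]]
[[[[[]][]][]]P]P ⇒ [[[[[]][]][]][]]P   [P → [ ]]
[[[[[]][]][]][]]P ⇒ [[[[[]][]][]][]][]   [P → [ ]]

P⇒[P]P⇒[[P]P]P⇒[[[P]P]P]P⇒[[[[P]P]P]P]P⇒[[[[[]]P]P]P]P⇒[[[[[]][]]P]P]P⇒[[[[[]][]][]]P]P⇒[[[[[]][]][]][]]P⇒[[[[[]][]][]][]][]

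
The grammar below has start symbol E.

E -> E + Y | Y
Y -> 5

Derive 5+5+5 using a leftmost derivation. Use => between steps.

E=>E+Y=>E+Y+Y=>Y+Y+Y=>5+Y+Y=>5+5+Y=>5+5+5

E => E+Y   [E -> E + Y]
E+Y => E+Y+Y   [E -> E + Y]
E+Y+Y => Y+Y+Y   [E -> Y]
Y+Y+Y => 5+Y+Y   [Y -> 5]
5+Y+Y => 5+5+Y   [Y -> 5]
5+5+Y => 5+5+5   [Y -> 5]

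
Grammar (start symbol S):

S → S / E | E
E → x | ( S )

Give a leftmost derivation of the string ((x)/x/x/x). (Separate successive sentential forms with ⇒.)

S ⇒ E   [S → E]
E ⇒ (S)   [E → ( S )]
(S) ⇒ (S/E)   [S → S / E]
(S/E) ⇒ (S/E/E)   [S → S / E]
(S/E/E) ⇒ (S/E/E/E)   [S → S / E]
(S/E/E/E) ⇒ (E/E/E/E)   [S → E]
(E/E/E/E) ⇒ ((S)/E/E/E)   [E → ( S )]
((S)/E/E/E) ⇒ ((E)/E/E/E)   [S → E]
((E)/E/E/E) ⇒ ((x)/E/E/E)   [E → x]
((x)/E/E/E) ⇒ ((x)/x/E/E)   [E → x]
((x)/x/E/E) ⇒ ((x)/x/x/E)   [E → x]
((x)/x/x/E) ⇒ ((x)/x/x/x)   [E → x]

S ⇒ E ⇒ (S) ⇒ (S/E) ⇒ (S/E/E) ⇒ (S/E/E/E) ⇒ (E/E/E/E) ⇒ ((S)/E/E/E) ⇒ ((E)/E/E/E) ⇒ ((x)/E/E/E) ⇒ ((x)/x/E/E) ⇒ ((x)/x/x/E) ⇒ ((x)/x/x/x)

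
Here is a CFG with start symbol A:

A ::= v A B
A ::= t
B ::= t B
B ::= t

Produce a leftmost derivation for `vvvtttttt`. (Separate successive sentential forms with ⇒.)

A ⇒ vAB   [A ::= v A B]
vAB ⇒ vvABB   [A ::= v A B]
vvABB ⇒ vvvABBB   [A ::= v A B]
vvvABBB ⇒ vvvtBBB   [A ::= t]
vvvtBBB ⇒ vvvttBB   [B ::= t]
vvvttBB ⇒ vvvtttB   [B ::= t]
vvvtttB ⇒ vvvttttB   [B ::= t B]
vvvttttB ⇒ vvvtttttB   [B ::= t B]
vvvtttttB ⇒ vvvtttttt   [B ::= t]

A⇒vAB⇒vvABB⇒vvvABBB⇒vvvtBBB⇒vvvttBB⇒vvvtttB⇒vvvttttB⇒vvvtttttB⇒vvvtttttt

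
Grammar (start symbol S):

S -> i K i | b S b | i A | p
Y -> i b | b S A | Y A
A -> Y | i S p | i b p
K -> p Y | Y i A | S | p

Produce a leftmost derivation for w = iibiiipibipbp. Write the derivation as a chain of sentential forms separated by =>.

S => iA => iiSp => iibSbp => iibiAbp => iibiiSpbp => iibiiiKipbp => iibiiipYipbp => iibiiipibipbp

S => iA   [S -> i A]
iA => iiSp   [A -> i S p]
iiSp => iibSbp   [S -> b S b]
iibSbp => iibiAbp   [S -> i A]
iibiAbp => iibiiSpbp   [A -> i S p]
iibiiSpbp => iibiiiKipbp   [S -> i K i]
iibiiiKipbp => iibiiipYipbp   [K -> p Y]
iibiiipYipbp => iibiiipibipbp   [Y -> i b]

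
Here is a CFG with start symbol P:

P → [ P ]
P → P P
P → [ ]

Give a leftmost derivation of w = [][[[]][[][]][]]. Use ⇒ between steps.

P ⇒ PP ⇒ []P ⇒ [][P] ⇒ [][PP] ⇒ [][PPP] ⇒ [][[P]PP] ⇒ [][[[]]PP] ⇒ [][[[]][P]P] ⇒ [][[[]][PP]P] ⇒ [][[[]][[]P]P] ⇒ [][[[]][[][]]P] ⇒ [][[[]][[][]][]]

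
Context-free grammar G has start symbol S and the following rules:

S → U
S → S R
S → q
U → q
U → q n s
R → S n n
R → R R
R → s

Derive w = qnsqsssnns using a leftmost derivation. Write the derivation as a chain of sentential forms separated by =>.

S => SR   [S → S R]
SR => UR   [S → U]
UR => qnsR   [U → q n s]
qnsR => qnsRR   [R → R R]
qnsRR => qnsSnnR   [R → S n n]
qnsSnnR => qnsSRnnR   [S → S R]
qnsSRnnR => qnsURnnR   [S → U]
qnsURnnR => qnsqRnnR   [U → q]
qnsqRnnR => qnsqRRnnR   [R → R R]
qnsqRRnnR => qnsqRRRnnR   [R → R R]
qnsqRRRnnR => qnsqsRRnnR   [R → s]
qnsqsRRnnR => qnsqssRnnR   [R → s]
qnsqssRnnR => qnsqsssnnR   [R → s]
qnsqsssnnR => qnsqsssnns   [R → s]

S => SR => UR => qnsR => qnsRR => qnsSnnR => qnsSRnnR => qnsURnnR => qnsqRnnR => qnsqRRnnR => qnsqRRRnnR => qnsqsRRnnR => qnsqssRnnR => qnsqsssnnR => qnsqsssnns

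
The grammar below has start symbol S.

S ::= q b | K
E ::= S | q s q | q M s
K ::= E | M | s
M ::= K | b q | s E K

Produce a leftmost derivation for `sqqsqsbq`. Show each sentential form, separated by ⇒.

S⇒K⇒M⇒sEK⇒sqMsK⇒sqKsK⇒sqEsK⇒sqqsqsK⇒sqqsqsM⇒sqqsqsbq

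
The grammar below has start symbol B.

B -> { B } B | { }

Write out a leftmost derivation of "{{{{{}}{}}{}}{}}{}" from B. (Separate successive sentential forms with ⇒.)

B ⇒ {B}B ⇒ {{B}B}B ⇒ {{{B}B}B}B ⇒ {{{{B}B}B}B}B ⇒ {{{{{}}B}B}B}B ⇒ {{{{{}}{}}B}B}B ⇒ {{{{{}}{}}{}}B}B ⇒ {{{{{}}{}}{}}{}}B ⇒ {{{{{}}{}}{}}{}}{}

B ⇒ {B}B   [B -> { B } B]
{B}B ⇒ {{B}B}B   [B -> { B } B]
{{B}B}B ⇒ {{{B}B}B}B   [B -> { B } B]
{{{B}B}B}B ⇒ {{{{B}B}B}B}B   [B -> { B } B]
{{{{B}B}B}B}B ⇒ {{{{{}}B}B}B}B   [B -> { }]
{{{{{}}B}B}B}B ⇒ {{{{{}}{}}B}B}B   [B -> { }]
{{{{{}}{}}B}B}B ⇒ {{{{{}}{}}{}}B}B   [B -> { }]
{{{{{}}{}}{}}B}B ⇒ {{{{{}}{}}{}}{}}B   [B -> { }]
{{{{{}}{}}{}}{}}B ⇒ {{{{{}}{}}{}}{}}{}   [B -> { }]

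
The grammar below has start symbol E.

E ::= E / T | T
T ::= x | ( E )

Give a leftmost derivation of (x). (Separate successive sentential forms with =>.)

E => T   [E ::= T]
T => (E)   [T ::= ( E )]
(E) => (T)   [E ::= T]
(T) => (x)   [T ::= x]

E=>T=>(E)=>(T)=>(x)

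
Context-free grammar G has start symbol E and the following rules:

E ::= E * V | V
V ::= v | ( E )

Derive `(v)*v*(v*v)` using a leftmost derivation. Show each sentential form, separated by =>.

E=>E*V=>E*V*V=>V*V*V=>(E)*V*V=>(V)*V*V=>(v)*V*V=>(v)*v*V=>(v)*v*(E)=>(v)*v*(E*V)=>(v)*v*(V*V)=>(v)*v*(v*V)=>(v)*v*(v*v)

E => E*V   [E ::= E * V]
E*V => E*V*V   [E ::= E * V]
E*V*V => V*V*V   [E ::= V]
V*V*V => (E)*V*V   [V ::= ( E )]
(E)*V*V => (V)*V*V   [E ::= V]
(V)*V*V => (v)*V*V   [V ::= v]
(v)*V*V => (v)*v*V   [V ::= v]
(v)*v*V => (v)*v*(E)   [V ::= ( E )]
(v)*v*(E) => (v)*v*(E*V)   [E ::= E * V]
(v)*v*(E*V) => (v)*v*(V*V)   [E ::= V]
(v)*v*(V*V) => (v)*v*(v*V)   [V ::= v]
(v)*v*(v*V) => (v)*v*(v*v)   [V ::= v]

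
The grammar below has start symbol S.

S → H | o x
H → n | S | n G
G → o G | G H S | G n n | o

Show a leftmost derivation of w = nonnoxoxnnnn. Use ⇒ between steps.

S⇒H⇒nG⇒nGnn⇒nGnnnn⇒nGHSnnnn⇒nGnnHSnnnn⇒nonnHSnnnn⇒nonnSSnnnn⇒nonnoxSnnnn⇒nonnoxoxnnnn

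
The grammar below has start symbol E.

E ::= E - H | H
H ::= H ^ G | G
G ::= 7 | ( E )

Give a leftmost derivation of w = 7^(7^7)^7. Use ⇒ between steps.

E ⇒ H   [E ::= H]
H ⇒ H^G   [H ::= H ^ G]
H^G ⇒ H^G^G   [H ::= H ^ G]
H^G^G ⇒ G^G^G   [H ::= G]
G^G^G ⇒ 7^G^G   [G ::= 7]
7^G^G ⇒ 7^(E)^G   [G ::= ( E )]
7^(E)^G ⇒ 7^(H)^G   [E ::= H]
7^(H)^G ⇒ 7^(H^G)^G   [H ::= H ^ G]
7^(H^G)^G ⇒ 7^(G^G)^G   [H ::= G]
7^(G^G)^G ⇒ 7^(7^G)^G   [G ::= 7]
7^(7^G)^G ⇒ 7^(7^7)^G   [G ::= 7]
7^(7^7)^G ⇒ 7^(7^7)^7   [G ::= 7]

E ⇒ H ⇒ H^G ⇒ H^G^G ⇒ G^G^G ⇒ 7^G^G ⇒ 7^(E)^G ⇒ 7^(H)^G ⇒ 7^(H^G)^G ⇒ 7^(G^G)^G ⇒ 7^(7^G)^G ⇒ 7^(7^7)^G ⇒ 7^(7^7)^7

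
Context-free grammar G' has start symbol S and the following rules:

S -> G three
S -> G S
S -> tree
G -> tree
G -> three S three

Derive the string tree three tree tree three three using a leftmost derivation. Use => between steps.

S => G S   [S -> G S]
G S => tree S   [G -> tree]
tree S => tree G three   [S -> G three]
tree G three => tree three S three three   [G -> three S three]
tree three S three three => tree three G S three three   [S -> G S]
tree three G S three three => tree three tree S three three   [G -> tree]
tree three tree S three three => tree three tree tree three three   [S -> tree]

S => G S => tree S => tree G three => tree three S three three => tree three G S three three => tree three tree S three three => tree three tree tree three three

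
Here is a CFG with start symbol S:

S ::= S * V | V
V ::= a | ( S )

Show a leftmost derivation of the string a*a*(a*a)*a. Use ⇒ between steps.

S ⇒ S*V ⇒ S*V*V ⇒ S*V*V*V ⇒ V*V*V*V ⇒ a*V*V*V ⇒ a*a*V*V ⇒ a*a*(S)*V ⇒ a*a*(S*V)*V ⇒ a*a*(V*V)*V ⇒ a*a*(a*V)*V ⇒ a*a*(a*a)*V ⇒ a*a*(a*a)*a

S ⇒ S*V   [S ::= S * V]
S*V ⇒ S*V*V   [S ::= S * V]
S*V*V ⇒ S*V*V*V   [S ::= S * V]
S*V*V*V ⇒ V*V*V*V   [S ::= V]
V*V*V*V ⇒ a*V*V*V   [V ::= a]
a*V*V*V ⇒ a*a*V*V   [V ::= a]
a*a*V*V ⇒ a*a*(S)*V   [V ::= ( S )]
a*a*(S)*V ⇒ a*a*(S*V)*V   [S ::= S * V]
a*a*(S*V)*V ⇒ a*a*(V*V)*V   [S ::= V]
a*a*(V*V)*V ⇒ a*a*(a*V)*V   [V ::= a]
a*a*(a*V)*V ⇒ a*a*(a*a)*V   [V ::= a]
a*a*(a*a)*V ⇒ a*a*(a*a)*a   [V ::= a]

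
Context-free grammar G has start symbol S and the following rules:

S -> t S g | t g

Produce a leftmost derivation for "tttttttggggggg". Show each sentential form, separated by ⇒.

S ⇒ tSg ⇒ ttSgg ⇒ tttSggg ⇒ ttttSgggg ⇒ tttttSggggg ⇒ ttttttSgggggg ⇒ tttttttggggggg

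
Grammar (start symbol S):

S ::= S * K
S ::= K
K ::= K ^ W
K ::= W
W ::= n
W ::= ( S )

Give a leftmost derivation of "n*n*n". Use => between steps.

S => S*K => S*K*K => K*K*K => W*K*K => n*K*K => n*W*K => n*n*K => n*n*W => n*n*n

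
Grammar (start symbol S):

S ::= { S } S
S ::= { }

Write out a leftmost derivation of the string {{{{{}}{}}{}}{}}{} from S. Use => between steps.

S => {S}S   [S ::= { S } S]
{S}S => {{S}S}S   [S ::= { S } S]
{{S}S}S => {{{S}S}S}S   [S ::= { S } S]
{{{S}S}S}S => {{{{S}S}S}S}S   [S ::= { S } S]
{{{{S}S}S}S}S => {{{{{}}S}S}S}S   [S ::= { }]
{{{{{}}S}S}S}S => {{{{{}}{}}S}S}S   [S ::= { }]
{{{{{}}{}}S}S}S => {{{{{}}{}}{}}S}S   [S ::= { }]
{{{{{}}{}}{}}S}S => {{{{{}}{}}{}}{}}S   [S ::= { }]
{{{{{}}{}}{}}{}}S => {{{{{}}{}}{}}{}}{}   [S ::= { }]

S=>{S}S=>{{S}S}S=>{{{S}S}S}S=>{{{{S}S}S}S}S=>{{{{{}}S}S}S}S=>{{{{{}}{}}S}S}S=>{{{{{}}{}}{}}S}S=>{{{{{}}{}}{}}{}}S=>{{{{{}}{}}{}}{}}{}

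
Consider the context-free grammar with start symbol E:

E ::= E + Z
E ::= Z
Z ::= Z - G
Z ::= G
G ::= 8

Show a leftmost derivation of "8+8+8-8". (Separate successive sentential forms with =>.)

E => E+Z   [E ::= E + Z]
E+Z => E+Z+Z   [E ::= E + Z]
E+Z+Z => Z+Z+Z   [E ::= Z]
Z+Z+Z => G+Z+Z   [Z ::= G]
G+Z+Z => 8+Z+Z   [G ::= 8]
8+Z+Z => 8+G+Z   [Z ::= G]
8+G+Z => 8+8+Z   [G ::= 8]
8+8+Z => 8+8+Z-G   [Z ::= Z - G]
8+8+Z-G => 8+8+G-G   [Z ::= G]
8+8+G-G => 8+8+8-G   [G ::= 8]
8+8+8-G => 8+8+8-8   [G ::= 8]

E => E+Z => E+Z+Z => Z+Z+Z => G+Z+Z => 8+Z+Z => 8+G+Z => 8+8+Z => 8+8+Z-G => 8+8+G-G => 8+8+8-G => 8+8+8-8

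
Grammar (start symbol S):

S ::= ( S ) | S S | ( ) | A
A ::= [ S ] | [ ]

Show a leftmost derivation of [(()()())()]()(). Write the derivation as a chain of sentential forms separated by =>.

S => SS => SSS => ASS => [S]SS => [SS]SS => [(S)S]SS => [(SS)S]SS => [(SSS)S]SS => [(()SS)S]SS => [(()()S)S]SS => [(()()())S]SS => [(()()())()]SS => [(()()())()]()S => [(()()())()]()()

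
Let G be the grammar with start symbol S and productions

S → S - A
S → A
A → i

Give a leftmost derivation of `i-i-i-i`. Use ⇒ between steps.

S ⇒ S-A   [S → S - A]
S-A ⇒ S-A-A   [S → S - A]
S-A-A ⇒ S-A-A-A   [S → S - A]
S-A-A-A ⇒ A-A-A-A   [S → A]
A-A-A-A ⇒ i-A-A-A   [A → i]
i-A-A-A ⇒ i-i-A-A   [A → i]
i-i-A-A ⇒ i-i-i-A   [A → i]
i-i-i-A ⇒ i-i-i-i   [A → i]

S⇒S-A⇒S-A-A⇒S-A-A-A⇒A-A-A-A⇒i-A-A-A⇒i-i-A-A⇒i-i-i-A⇒i-i-i-i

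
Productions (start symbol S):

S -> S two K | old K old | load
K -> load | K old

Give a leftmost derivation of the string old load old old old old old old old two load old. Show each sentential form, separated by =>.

S => S two K   [S -> S two K]
S two K => old K old two K   [S -> old K old]
old K old two K => old K old old two K   [K -> K old]
old K old old two K => old K old old old two K   [K -> K old]
old K old old old two K => old K old old old old two K   [K -> K old]
old K old old old old two K => old K old old old old old two K   [K -> K old]
old K old old old old old two K => old K old old old old old old two K   [K -> K old]
old K old old old old old old two K => old K old old old old old old old two K   [K -> K old]
old K old old old old old old old two K => old load old old old old old old old two K   [K -> load]
old load old old old old old old old two K => old load old old old old old old old two K old   [K -> K old]
old load old old old old old old old two K old => old load old old old old old old old two load old   [K -> load]

S => S two K => old K old two K => old K old old two K => old K old old old two K => old K old old old old two K => old K old old old old old two K => old K old old old old old old two K => old K old old old old old old old two K => old load old old old old old old old two K => old load old old old old old old old two K old => old load old old old old old old old two load old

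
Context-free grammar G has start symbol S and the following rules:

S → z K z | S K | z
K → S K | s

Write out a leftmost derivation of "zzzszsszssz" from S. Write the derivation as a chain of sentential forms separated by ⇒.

S ⇒ zKz ⇒ zSKz ⇒ zSKKz ⇒ zzKzKKz ⇒ zzSKzKKz ⇒ zzSKKzKKz ⇒ zzzKzKKzKKz ⇒ zzzszKKzKKz ⇒ zzzszsKzKKz ⇒ zzzszsszKKz ⇒ zzzszsszsKz ⇒ zzzszsszssz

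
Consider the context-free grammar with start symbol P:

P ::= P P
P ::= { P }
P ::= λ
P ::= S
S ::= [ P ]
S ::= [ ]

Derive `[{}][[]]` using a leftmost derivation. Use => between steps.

P=>PP=>SP=>[P]P=>[{P}]P=>[{}]P=>[{}]S=>[{}][P]=>[{}][S]=>[{}][[P]]=>[{}][[]]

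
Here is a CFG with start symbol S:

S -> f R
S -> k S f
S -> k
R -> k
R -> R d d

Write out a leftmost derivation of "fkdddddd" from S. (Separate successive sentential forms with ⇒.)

S ⇒ fR   [S -> f R]
fR ⇒ fRdd   [R -> R d d]
fRdd ⇒ fRdddd   [R -> R d d]
fRdddd ⇒ fRdddddd   [R -> R d d]
fRdddddd ⇒ fkdddddd   [R -> k]

S ⇒ fR ⇒ fRdd ⇒ fRdddd ⇒ fRdddddd ⇒ fkdddddd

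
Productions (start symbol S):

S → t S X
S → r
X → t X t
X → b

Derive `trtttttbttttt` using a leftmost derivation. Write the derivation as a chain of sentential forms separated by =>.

S => tSX => trX => trtXt => trttXtt => trtttXttt => trttttXtttt => trtttttXttttt => trtttttbttttt

S => tSX   [S → t S X]
tSX => trX   [S → r]
trX => trtXt   [X → t X t]
trtXt => trttXtt   [X → t X t]
trttXtt => trtttXttt   [X → t X t]
trtttXttt => trttttXtttt   [X → t X t]
trttttXtttt => trtttttXttttt   [X → t X t]
trtttttXttttt => trtttttbttttt   [X → b]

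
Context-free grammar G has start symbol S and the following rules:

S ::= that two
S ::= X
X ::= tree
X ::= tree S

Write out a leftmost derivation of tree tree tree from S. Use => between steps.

S => X   [S ::= X]
X => tree S   [X ::= tree S]
tree S => tree X   [S ::= X]
tree X => tree tree S   [X ::= tree S]
tree tree S => tree tree X   [S ::= X]
tree tree X => tree tree tree   [X ::= tree]

S => X => tree S => tree X => tree tree S => tree tree X => tree tree tree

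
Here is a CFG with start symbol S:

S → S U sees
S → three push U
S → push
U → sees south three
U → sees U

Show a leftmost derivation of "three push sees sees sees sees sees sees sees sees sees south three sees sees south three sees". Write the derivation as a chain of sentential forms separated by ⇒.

S ⇒ S U sees ⇒ three push U U sees ⇒ three push sees U U sees ⇒ three push sees sees U U sees ⇒ three push sees sees sees U U sees ⇒ three push sees sees sees sees U U sees ⇒ three push sees sees sees sees sees U U sees ⇒ three push sees sees sees sees sees sees U U sees ⇒ three push sees sees sees sees sees sees sees U U sees ⇒ three push sees sees sees sees sees sees sees sees U U sees ⇒ three push sees sees sees sees sees sees sees sees sees south three U sees ⇒ three push sees sees sees sees sees sees sees sees sees south three sees U sees ⇒ three push sees sees sees sees sees sees sees sees sees south three sees sees south three sees

S ⇒ S U sees   [S → S U sees]
S U sees ⇒ three push U U sees   [S → three push U]
three push U U sees ⇒ three push sees U U sees   [U → sees U]
three push sees U U sees ⇒ three push sees sees U U sees   [U → sees U]
three push sees sees U U sees ⇒ three push sees sees sees U U sees   [U → sees U]
three push sees sees sees U U sees ⇒ three push sees sees sees sees U U sees   [U → sees U]
three push sees sees sees sees U U sees ⇒ three push sees sees sees sees sees U U sees   [U → sees U]
three push sees sees sees sees sees U U sees ⇒ three push sees sees sees sees sees sees U U sees   [U → sees U]
three push sees sees sees sees sees sees U U sees ⇒ three push sees sees sees sees sees sees sees U U sees   [U → sees U]
three push sees sees sees sees sees sees sees U U sees ⇒ three push sees sees sees sees sees sees sees sees U U sees   [U → sees U]
three push sees sees sees sees sees sees sees sees U U sees ⇒ three push sees sees sees sees sees sees sees sees sees south three U sees   [U → sees south three]
three push sees sees sees sees sees sees sees sees sees south three U sees ⇒ three push sees sees sees sees sees sees sees sees sees south three sees U sees   [U → sees U]
three push sees sees sees sees sees sees sees sees sees south three sees U sees ⇒ three push sees sees sees sees sees sees sees sees sees south three sees sees south three sees   [U → sees south three]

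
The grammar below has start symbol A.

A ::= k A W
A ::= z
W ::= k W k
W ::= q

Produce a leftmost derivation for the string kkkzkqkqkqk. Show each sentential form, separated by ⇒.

A ⇒ kAW   [A ::= k A W]
kAW ⇒ kkAWW   [A ::= k A W]
kkAWW ⇒ kkkAWWW   [A ::= k A W]
kkkAWWW ⇒ kkkzWWW   [A ::= z]
kkkzWWW ⇒ kkkzkWkWW   [W ::= k W k]
kkkzkWkWW ⇒ kkkzkqkWW   [W ::= q]
kkkzkqkWW ⇒ kkkzkqkqW   [W ::= q]
kkkzkqkqW ⇒ kkkzkqkqkWk   [W ::= k W k]
kkkzkqkqkWk ⇒ kkkzkqkqkqk   [W ::= q]

A ⇒ kAW ⇒ kkAWW ⇒ kkkAWWW ⇒ kkkzWWW ⇒ kkkzkWkWW ⇒ kkkzkqkWW ⇒ kkkzkqkqW ⇒ kkkzkqkqkWk ⇒ kkkzkqkqkqk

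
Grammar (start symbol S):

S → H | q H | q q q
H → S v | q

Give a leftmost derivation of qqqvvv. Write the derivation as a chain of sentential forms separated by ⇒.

S ⇒ H   [S → H]
H ⇒ Sv   [H → S v]
Sv ⇒ qHv   [S → q H]
qHv ⇒ qSvv   [H → S v]
qSvv ⇒ qqHvv   [S → q H]
qqHvv ⇒ qqSvvv   [H → S v]
qqSvvv ⇒ qqHvvv   [S → H]
qqHvvv ⇒ qqqvvv   [H → q]

S⇒H⇒Sv⇒qHv⇒qSvv⇒qqHvv⇒qqSvvv⇒qqHvvv⇒qqqvvv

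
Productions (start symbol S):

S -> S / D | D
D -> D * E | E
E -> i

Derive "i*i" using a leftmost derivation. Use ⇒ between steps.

S ⇒ D ⇒ D*E ⇒ E*E ⇒ i*E ⇒ i*i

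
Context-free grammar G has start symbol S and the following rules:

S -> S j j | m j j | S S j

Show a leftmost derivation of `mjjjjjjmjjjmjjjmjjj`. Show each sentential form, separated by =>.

S => SSj   [S -> S S j]
SSj => SSjSj   [S -> S S j]
SSjSj => SSjSjSj   [S -> S S j]
SSjSjSj => SjjSjSjSj   [S -> S j j]
SjjSjSjSj => SjjjjSjSjSj   [S -> S j j]
SjjjjSjSjSj => mjjjjjjSjSjSj   [S -> m j j]
mjjjjjjSjSjSj => mjjjjjjmjjjSjSj   [S -> m j j]
mjjjjjjmjjjSjSj => mjjjjjjmjjjmjjjSj   [S -> m j j]
mjjjjjjmjjjmjjjSj => mjjjjjjmjjjmjjjmjjj   [S -> m j j]

S=>SSj=>SSjSj=>SSjSjSj=>SjjSjSjSj=>SjjjjSjSjSj=>mjjjjjjSjSjSj=>mjjjjjjmjjjSjSj=>mjjjjjjmjjjmjjjSj=>mjjjjjjmjjjmjjjmjjj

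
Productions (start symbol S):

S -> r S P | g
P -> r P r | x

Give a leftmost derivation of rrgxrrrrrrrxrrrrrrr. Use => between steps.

S => rSP => rrSPP => rrgPP => rrgxP => rrgxrPr => rrgxrrPrr => rrgxrrrPrrr => rrgxrrrrPrrrr => rrgxrrrrrPrrrrr => rrgxrrrrrrPrrrrrr => rrgxrrrrrrrPrrrrrrr => rrgxrrrrrrrxrrrrrrr

S => rSP   [S -> r S P]
rSP => rrSPP   [S -> r S P]
rrSPP => rrgPP   [S -> g]
rrgPP => rrgxP   [P -> x]
rrgxP => rrgxrPr   [P -> r P r]
rrgxrPr => rrgxrrPrr   [P -> r P r]
rrgxrrPrr => rrgxrrrPrrr   [P -> r P r]
rrgxrrrPrrr => rrgxrrrrPrrrr   [P -> r P r]
rrgxrrrrPrrrr => rrgxrrrrrPrrrrr   [P -> r P r]
rrgxrrrrrPrrrrr => rrgxrrrrrrPrrrrrr   [P -> r P r]
rrgxrrrrrrPrrrrrr => rrgxrrrrrrrPrrrrrrr   [P -> r P r]
rrgxrrrrrrrPrrrrrrr => rrgxrrrrrrrxrrrrrrr   [P -> x]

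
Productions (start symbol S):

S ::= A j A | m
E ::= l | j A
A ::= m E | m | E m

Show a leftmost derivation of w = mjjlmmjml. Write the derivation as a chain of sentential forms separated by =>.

S=>AjA=>mEjA=>mjAjA=>mjEmjA=>mjjAmjA=>mjjEmmjA=>mjjlmmjA=>mjjlmmjmE=>mjjlmmjml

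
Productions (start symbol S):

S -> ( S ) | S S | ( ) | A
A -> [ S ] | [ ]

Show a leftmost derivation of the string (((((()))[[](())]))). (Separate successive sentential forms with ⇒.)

S ⇒ (S) ⇒ ((S)) ⇒ (((S))) ⇒ (((SS))) ⇒ ((((S)S))) ⇒ (((((S))S))) ⇒ (((((()))S))) ⇒ (((((()))A))) ⇒ (((((()))[S]))) ⇒ (((((()))[SS]))) ⇒ (((((()))[AS]))) ⇒ (((((()))[[]S]))) ⇒ (((((()))[[](S)]))) ⇒ (((((()))[[](())])))

S ⇒ (S)   [S -> ( S )]
(S) ⇒ ((S))   [S -> ( S )]
((S)) ⇒ (((S)))   [S -> ( S )]
(((S))) ⇒ (((SS)))   [S -> S S]
(((SS))) ⇒ ((((S)S)))   [S -> ( S )]
((((S)S))) ⇒ (((((S))S)))   [S -> ( S )]
(((((S))S))) ⇒ (((((()))S)))   [S -> ( )]
(((((()))S))) ⇒ (((((()))A)))   [S -> A]
(((((()))A))) ⇒ (((((()))[S])))   [A -> [ S ]]
(((((()))[S]))) ⇒ (((((()))[SS])))   [S -> S S]
(((((()))[SS]))) ⇒ (((((()))[AS])))   [S -> A]
(((((()))[AS]))) ⇒ (((((()))[[]S])))   [A -> [ ]]
(((((()))[[]S]))) ⇒ (((((()))[[](S)])))   [S -> ( S )]
(((((()))[[](S)]))) ⇒ (((((()))[[](())])))   [S -> ( )]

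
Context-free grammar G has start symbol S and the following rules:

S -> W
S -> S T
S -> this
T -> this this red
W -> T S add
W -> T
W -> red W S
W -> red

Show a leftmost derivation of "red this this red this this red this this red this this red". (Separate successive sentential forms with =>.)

S => S T   [S -> S T]
S T => W T   [S -> W]
W T => red W S T   [W -> red W S]
red W S T => red T S T   [W -> T]
red T S T => red this this red S T   [T -> this this red]
red this this red S T => red this this red S T T   [S -> S T]
red this this red S T T => red this this red W T T   [S -> W]
red this this red W T T => red this this red T T T   [W -> T]
red this this red T T T => red this this red this this red T T   [T -> this this red]
red this this red this this red T T => red this this red this this red this this red T   [T -> this this red]
red this this red this this red this this red T => red this this red this this red this this red this this red   [T -> this this red]

S => S T => W T => red W S T => red T S T => red this this red S T => red this this red S T T => red this this red W T T => red this this red T T T => red this this red this this red T T => red this this red this this red this this red T => red this this red this this red this this red this this red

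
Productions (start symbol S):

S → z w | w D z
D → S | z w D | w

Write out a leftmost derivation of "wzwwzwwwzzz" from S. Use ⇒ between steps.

S⇒wDz⇒wzwDz⇒wzwSz⇒wzwwDzz⇒wzwwzwDzz⇒wzwwzwSzz⇒wzwwzwwDzzz⇒wzwwzwwwzzz

S ⇒ wDz   [S → w D z]
wDz ⇒ wzwDz   [D → z w D]
wzwDz ⇒ wzwSz   [D → S]
wzwSz ⇒ wzwwDzz   [S → w D z]
wzwwDzz ⇒ wzwwzwDzz   [D → z w D]
wzwwzwDzz ⇒ wzwwzwSzz   [D → S]
wzwwzwSzz ⇒ wzwwzwwDzzz   [S → w D z]
wzwwzwwDzzz ⇒ wzwwzwwwzzz   [D → w]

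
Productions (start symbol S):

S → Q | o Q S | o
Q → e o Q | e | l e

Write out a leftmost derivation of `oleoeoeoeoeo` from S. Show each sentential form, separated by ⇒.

S⇒oQS⇒oleS⇒oleoQS⇒oleoeoQS⇒oleoeoeoQS⇒oleoeoeoeoQS⇒oleoeoeoeoeS⇒oleoeoeoeoeo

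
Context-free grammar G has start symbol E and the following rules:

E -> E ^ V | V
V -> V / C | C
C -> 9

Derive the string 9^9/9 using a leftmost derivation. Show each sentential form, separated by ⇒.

E ⇒ E^V   [E -> E ^ V]
E^V ⇒ V^V   [E -> V]
V^V ⇒ C^V   [V -> C]
C^V ⇒ 9^V   [C -> 9]
9^V ⇒ 9^V/C   [V -> V / C]
9^V/C ⇒ 9^C/C   [V -> C]
9^C/C ⇒ 9^9/C   [C -> 9]
9^9/C ⇒ 9^9/9   [C -> 9]

E ⇒ E^V ⇒ V^V ⇒ C^V ⇒ 9^V ⇒ 9^V/C ⇒ 9^C/C ⇒ 9^9/C ⇒ 9^9/9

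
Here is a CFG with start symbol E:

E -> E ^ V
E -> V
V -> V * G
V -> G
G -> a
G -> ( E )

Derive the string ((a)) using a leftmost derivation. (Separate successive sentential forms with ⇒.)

E⇒V⇒G⇒(E)⇒(V)⇒(G)⇒((E))⇒((V))⇒((G))⇒((a))

E ⇒ V   [E -> V]
V ⇒ G   [V -> G]
G ⇒ (E)   [G -> ( E )]
(E) ⇒ (V)   [E -> V]
(V) ⇒ (G)   [V -> G]
(G) ⇒ ((E))   [G -> ( E )]
((E)) ⇒ ((V))   [E -> V]
((V)) ⇒ ((G))   [V -> G]
((G)) ⇒ ((a))   [G -> a]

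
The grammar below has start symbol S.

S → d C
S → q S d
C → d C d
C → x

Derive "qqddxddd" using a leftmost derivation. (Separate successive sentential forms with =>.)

S => qSd => qqSdd => qqdCdd => qqddCddd => qqddxddd

S => qSd   [S → q S d]
qSd => qqSdd   [S → q S d]
qqSdd => qqdCdd   [S → d C]
qqdCdd => qqddCddd   [C → d C d]
qqddCddd => qqddxddd   [C → x]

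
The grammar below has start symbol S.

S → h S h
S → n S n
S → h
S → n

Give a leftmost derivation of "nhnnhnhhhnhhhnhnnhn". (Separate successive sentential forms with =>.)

S => nSn   [S → n S n]
nSn => nhShn   [S → h S h]
nhShn => nhnSnhn   [S → n S n]
nhnSnhn => nhnnSnnhn   [S → n S n]
nhnnSnnhn => nhnnhShnnhn   [S → h S h]
nhnnhShnnhn => nhnnhnSnhnnhn   [S → n S n]
nhnnhnSnhnnhn => nhnnhnhShnhnnhn   [S → h S h]
nhnnhnhShnhnnhn => nhnnhnhhShhnhnnhn   [S → h S h]
nhnnhnhhShhnhnnhn => nhnnhnhhhShhhnhnnhn   [S → h S h]
nhnnhnhhhShhhnhnnhn => nhnnhnhhhnhhhnhnnhn   [S → n]

S=>nSn=>nhShn=>nhnSnhn=>nhnnSnnhn=>nhnnhShnnhn=>nhnnhnSnhnnhn=>nhnnhnhShnhnnhn=>nhnnhnhhShhnhnnhn=>nhnnhnhhhShhhnhnnhn=>nhnnhnhhhnhhhnhnnhn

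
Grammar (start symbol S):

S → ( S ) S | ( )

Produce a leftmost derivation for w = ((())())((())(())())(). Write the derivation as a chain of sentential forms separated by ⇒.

S ⇒ (S)S ⇒ ((S)S)S ⇒ ((())S)S ⇒ ((())())S ⇒ ((())())(S)S ⇒ ((())())((S)S)S ⇒ ((())())((())S)S ⇒ ((())())((())(S)S)S ⇒ ((())())((())(())S)S ⇒ ((())())((())(())())S ⇒ ((())())((())(())())()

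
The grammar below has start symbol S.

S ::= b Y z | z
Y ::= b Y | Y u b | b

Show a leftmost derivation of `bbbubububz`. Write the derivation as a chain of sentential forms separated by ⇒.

S⇒bYz⇒bYubz⇒bbYubz⇒bbYububz⇒bbYubububz⇒bbbubububz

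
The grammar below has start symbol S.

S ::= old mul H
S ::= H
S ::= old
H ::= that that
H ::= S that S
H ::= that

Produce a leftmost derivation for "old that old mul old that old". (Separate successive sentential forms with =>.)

S => H   [S ::= H]
H => S that S   [H ::= S that S]
S that S => old that S   [S ::= old]
old that S => old that old mul H   [S ::= old mul H]
old that old mul H => old that old mul S that S   [H ::= S that S]
old that old mul S that S => old that old mul old that S   [S ::= old]
old that old mul old that S => old that old mul old that old   [S ::= old]

S => H => S that S => old that S => old that old mul H => old that old mul S that S => old that old mul old that S => old that old mul old that old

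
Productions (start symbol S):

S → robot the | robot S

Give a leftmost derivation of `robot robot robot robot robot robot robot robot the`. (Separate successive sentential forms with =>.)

S => robot S   [S → robot S]
robot S => robot robot S   [S → robot S]
robot robot S => robot robot robot S   [S → robot S]
robot robot robot S => robot robot robot robot S   [S → robot S]
robot robot robot robot S => robot robot robot robot robot S   [S → robot S]
robot robot robot robot robot S => robot robot robot robot robot robot S   [S → robot S]
robot robot robot robot robot robot S => robot robot robot robot robot robot robot S   [S → robot S]
robot robot robot robot robot robot robot S => robot robot robot robot robot robot robot robot the   [S → robot the]

S => robot S => robot robot S => robot robot robot S => robot robot robot robot S => robot robot robot robot robot S => robot robot robot robot robot robot S => robot robot robot robot robot robot robot S => robot robot robot robot robot robot robot robot the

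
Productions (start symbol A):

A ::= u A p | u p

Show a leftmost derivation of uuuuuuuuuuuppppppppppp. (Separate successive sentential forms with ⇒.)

A ⇒ uAp   [A ::= u A p]
uAp ⇒ uuApp   [A ::= u A p]
uuApp ⇒ uuuAppp   [A ::= u A p]
uuuAppp ⇒ uuuuApppp   [A ::= u A p]
uuuuApppp ⇒ uuuuuAppppp   [A ::= u A p]
uuuuuAppppp ⇒ uuuuuuApppppp   [A ::= u A p]
uuuuuuApppppp ⇒ uuuuuuuAppppppp   [A ::= u A p]
uuuuuuuAppppppp ⇒ uuuuuuuuApppppppp   [A ::= u A p]
uuuuuuuuApppppppp ⇒ uuuuuuuuuAppppppppp   [A ::= u A p]
uuuuuuuuuAppppppppp ⇒ uuuuuuuuuuApppppppppp   [A ::= u A p]
uuuuuuuuuuApppppppppp ⇒ uuuuuuuuuuuppppppppppp   [A ::= u p]

A ⇒ uAp ⇒ uuApp ⇒ uuuAppp ⇒ uuuuApppp ⇒ uuuuuAppppp ⇒ uuuuuuApppppp ⇒ uuuuuuuAppppppp ⇒ uuuuuuuuApppppppp ⇒ uuuuuuuuuAppppppppp ⇒ uuuuuuuuuuApppppppppp ⇒ uuuuuuuuuuuppppppppppp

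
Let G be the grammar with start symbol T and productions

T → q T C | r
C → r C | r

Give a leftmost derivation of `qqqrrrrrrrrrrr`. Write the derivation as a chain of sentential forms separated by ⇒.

T ⇒ qTC   [T → q T C]
qTC ⇒ qqTCC   [T → q T C]
qqTCC ⇒ qqqTCCC   [T → q T C]
qqqTCCC ⇒ qqqrCCC   [T → r]
qqqrCCC ⇒ qqqrrCCC   [C → r C]
qqqrrCCC ⇒ qqqrrrCCC   [C → r C]
qqqrrrCCC ⇒ qqqrrrrCCC   [C → r C]
qqqrrrrCCC ⇒ qqqrrrrrCCC   [C → r C]
qqqrrrrrCCC ⇒ qqqrrrrrrCC   [C → r]
qqqrrrrrrCC ⇒ qqqrrrrrrrCC   [C → r C]
qqqrrrrrrrCC ⇒ qqqrrrrrrrrCC   [C → r C]
qqqrrrrrrrrCC ⇒ qqqrrrrrrrrrC   [C → r]
qqqrrrrrrrrrC ⇒ qqqrrrrrrrrrrC   [C → r C]
qqqrrrrrrrrrrC ⇒ qqqrrrrrrrrrrr   [C → r]

T⇒qTC⇒qqTCC⇒qqqTCCC⇒qqqrCCC⇒qqqrrCCC⇒qqqrrrCCC⇒qqqrrrrCCC⇒qqqrrrrrCCC⇒qqqrrrrrrCC⇒qqqrrrrrrrCC⇒qqqrrrrrrrrCC⇒qqqrrrrrrrrrC⇒qqqrrrrrrrrrrC⇒qqqrrrrrrrrrrr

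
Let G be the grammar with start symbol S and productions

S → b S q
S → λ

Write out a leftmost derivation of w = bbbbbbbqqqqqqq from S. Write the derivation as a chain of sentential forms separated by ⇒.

S ⇒ bSq ⇒ bbSqq ⇒ bbbSqqq ⇒ bbbbSqqqq ⇒ bbbbbSqqqqq ⇒ bbbbbbSqqqqqq ⇒ bbbbbbbSqqqqqqq ⇒ bbbbbbbqqqqqqq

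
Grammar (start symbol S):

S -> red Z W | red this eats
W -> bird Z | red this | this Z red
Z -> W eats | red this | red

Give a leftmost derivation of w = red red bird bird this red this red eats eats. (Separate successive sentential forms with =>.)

S => red Z W   [S -> red Z W]
red Z W => red red W   [Z -> red]
red red W => red red bird Z   [W -> bird Z]
red red bird Z => red red bird W eats   [Z -> W eats]
red red bird W eats => red red bird bird Z eats   [W -> bird Z]
red red bird bird Z eats => red red bird bird W eats eats   [Z -> W eats]
red red bird bird W eats eats => red red bird bird this Z red eats eats   [W -> this Z red]
red red bird bird this Z red eats eats => red red bird bird this red this red eats eats   [Z -> red this]

S => red Z W => red red W => red red bird Z => red red bird W eats => red red bird bird Z eats => red red bird bird W eats eats => red red bird bird this Z red eats eats => red red bird bird this red this red eats eats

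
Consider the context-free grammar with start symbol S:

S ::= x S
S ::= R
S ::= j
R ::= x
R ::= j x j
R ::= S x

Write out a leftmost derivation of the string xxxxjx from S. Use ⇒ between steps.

S ⇒ xS ⇒ xxS ⇒ xxxS ⇒ xxxR ⇒ xxxSx ⇒ xxxxSx ⇒ xxxxjx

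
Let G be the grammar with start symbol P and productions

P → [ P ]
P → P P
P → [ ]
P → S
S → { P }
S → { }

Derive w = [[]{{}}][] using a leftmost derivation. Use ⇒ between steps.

P ⇒ PP   [P → P P]
PP ⇒ [P]P   [P → [ P ]]
[P]P ⇒ [PP]P   [P → P P]
[PP]P ⇒ [[]P]P   [P → [ ]]
[[]P]P ⇒ [[]S]P   [P → S]
[[]S]P ⇒ [[]{P}]P   [S → { P }]
[[]{P}]P ⇒ [[]{S}]P   [P → S]
[[]{S}]P ⇒ [[]{{}}]P   [S → { }]
[[]{{}}]P ⇒ [[]{{}}][]   [P → [ ]]

P ⇒ PP ⇒ [P]P ⇒ [PP]P ⇒ [[]P]P ⇒ [[]S]P ⇒ [[]{P}]P ⇒ [[]{S}]P ⇒ [[]{{}}]P ⇒ [[]{{}}][]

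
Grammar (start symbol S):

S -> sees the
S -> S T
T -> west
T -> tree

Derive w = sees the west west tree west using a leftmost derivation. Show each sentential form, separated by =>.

S => S T => S T T => S T T T => S T T T T => sees the T T T T => sees the west T T T => sees the west west T T => sees the west west tree T => sees the west west tree west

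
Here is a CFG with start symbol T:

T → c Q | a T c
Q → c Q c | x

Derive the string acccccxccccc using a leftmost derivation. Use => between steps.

T => aTc => acQc => accQcc => acccQccc => accccQcccc => acccccQccccc => acccccxccccc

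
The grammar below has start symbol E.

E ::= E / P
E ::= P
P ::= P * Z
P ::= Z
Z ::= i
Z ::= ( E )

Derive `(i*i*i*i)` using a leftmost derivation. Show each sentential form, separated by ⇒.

E ⇒ P ⇒ Z ⇒ (E) ⇒ (P) ⇒ (P*Z) ⇒ (P*Z*Z) ⇒ (P*Z*Z*Z) ⇒ (Z*Z*Z*Z) ⇒ (i*Z*Z*Z) ⇒ (i*i*Z*Z) ⇒ (i*i*i*Z) ⇒ (i*i*i*i)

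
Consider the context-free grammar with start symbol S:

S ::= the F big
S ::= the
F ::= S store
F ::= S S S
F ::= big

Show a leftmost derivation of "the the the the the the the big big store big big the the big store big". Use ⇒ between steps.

S ⇒ the F big ⇒ the S store big ⇒ the the F big store big ⇒ the the S S S big store big ⇒ the the the F big S S big store big ⇒ the the the S S S big S S big store big ⇒ the the the the S S big S S big store big ⇒ the the the the the S big S S big store big ⇒ the the the the the the F big big S S big store big ⇒ the the the the the the S store big big S S big store big ⇒ the the the the the the the F big store big big S S big store big ⇒ the the the the the the the big big store big big S S big store big ⇒ the the the the the the the big big store big big the S big store big ⇒ the the the the the the the big big store big big the the big store big

S ⇒ the F big   [S ::= the F big]
the F big ⇒ the S store big   [F ::= S store]
the S store big ⇒ the the F big store big   [S ::= the F big]
the the F big store big ⇒ the the S S S big store big   [F ::= S S S]
the the S S S big store big ⇒ the the the F big S S big store big   [S ::= the F big]
the the the F big S S big store big ⇒ the the the S S S big S S big store big   [F ::= S S S]
the the the S S S big S S big store big ⇒ the the the the S S big S S big store big   [S ::= the]
the the the the S S big S S big store big ⇒ the the the the the S big S S big store big   [S ::= the]
the the the the the S big S S big store big ⇒ the the the the the the F big big S S big store big   [S ::= the F big]
the the the the the the F big big S S big store big ⇒ the the the the the the S store big big S S big store big   [F ::= S store]
the the the the the the S store big big S S big store big ⇒ the the the the the the the F big store big big S S big store big   [S ::= the F big]
the the the the the the the F big store big big S S big store big ⇒ the the the the the the the big big store big big S S big store big   [F ::= big]
the the the the the the the big big store big big S S big store big ⇒ the the the the the the the big big store big big the S big store big   [S ::= the]
the the the the the the the big big store big big the S big store big ⇒ the the the the the the the big big store big big the the big store big   [S ::= the]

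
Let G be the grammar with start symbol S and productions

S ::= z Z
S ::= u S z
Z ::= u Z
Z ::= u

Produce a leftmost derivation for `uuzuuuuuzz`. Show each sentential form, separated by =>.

S => uSz => uuSzz => uuzZzz => uuzuZzz => uuzuuZzz => uuzuuuZzz => uuzuuuuZzz => uuzuuuuuzz

S => uSz   [S ::= u S z]
uSz => uuSzz   [S ::= u S z]
uuSzz => uuzZzz   [S ::= z Z]
uuzZzz => uuzuZzz   [Z ::= u Z]
uuzuZzz => uuzuuZzz   [Z ::= u Z]
uuzuuZzz => uuzuuuZzz   [Z ::= u Z]
uuzuuuZzz => uuzuuuuZzz   [Z ::= u Z]
uuzuuuuZzz => uuzuuuuuzz   [Z ::= u]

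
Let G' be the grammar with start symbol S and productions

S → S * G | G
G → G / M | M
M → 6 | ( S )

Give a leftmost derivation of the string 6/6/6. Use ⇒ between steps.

S ⇒ G   [S → G]
G ⇒ G/M   [G → G / M]
G/M ⇒ G/M/M   [G → G / M]
G/M/M ⇒ M/M/M   [G → M]
M/M/M ⇒ 6/M/M   [M → 6]
6/M/M ⇒ 6/6/M   [M → 6]
6/6/M ⇒ 6/6/6   [M → 6]

S⇒G⇒G/M⇒G/M/M⇒M/M/M⇒6/M/M⇒6/6/M⇒6/6/6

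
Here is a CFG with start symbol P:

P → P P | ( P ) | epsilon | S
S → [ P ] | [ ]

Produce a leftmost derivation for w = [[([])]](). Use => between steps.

P=>PP=>SP=>[P]P=>[S]P=>[[P]]P=>[[(P)]]P=>[[(S)]]P=>[[([])]]P=>[[([])]](P)=>[[([])]]()

P => PP   [P → P P]
PP => SP   [P → S]
SP => [P]P   [S → [ P ]]
[P]P => [S]P   [P → S]
[S]P => [[P]]P   [S → [ P ]]
[[P]]P => [[(P)]]P   [P → ( P )]
[[(P)]]P => [[(S)]]P   [P → S]
[[(S)]]P => [[([])]]P   [S → [ ]]
[[([])]]P => [[([])]](P)   [P → ( P )]
[[([])]](P) => [[([])]]()   [P → epsilon]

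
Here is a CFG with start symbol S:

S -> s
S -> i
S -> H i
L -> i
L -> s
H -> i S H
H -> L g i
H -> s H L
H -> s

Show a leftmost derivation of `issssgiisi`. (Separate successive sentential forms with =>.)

S => Hi => iSHi => isHi => issHLi => isssHLLi => isssLgiLLi => issssgiLLi => issssgiiLi => issssgiisi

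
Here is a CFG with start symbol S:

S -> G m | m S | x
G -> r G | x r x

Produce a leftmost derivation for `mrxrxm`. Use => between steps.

S => mS => mGm => mrGm => mrxrxm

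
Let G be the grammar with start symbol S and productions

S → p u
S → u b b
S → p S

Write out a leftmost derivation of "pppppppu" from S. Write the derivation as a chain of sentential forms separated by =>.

S => pS   [S → p S]
pS => ppS   [S → p S]
ppS => pppS   [S → p S]
pppS => ppppS   [S → p S]
ppppS => pppppS   [S → p S]
pppppS => ppppppS   [S → p S]
ppppppS => pppppppu   [S → p u]

S => pS => ppS => pppS => ppppS => pppppS => ppppppS => pppppppu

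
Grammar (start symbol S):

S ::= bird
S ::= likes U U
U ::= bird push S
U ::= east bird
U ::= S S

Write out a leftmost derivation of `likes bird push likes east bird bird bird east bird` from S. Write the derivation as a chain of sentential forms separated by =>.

S => likes U U   [S ::= likes U U]
likes U U => likes bird push S U   [U ::= bird push S]
likes bird push S U => likes bird push likes U U U   [S ::= likes U U]
likes bird push likes U U U => likes bird push likes east bird U U   [U ::= east bird]
likes bird push likes east bird U U => likes bird push likes east bird S S U   [U ::= S S]
likes bird push likes east bird S S U => likes bird push likes east bird bird S U   [S ::= bird]
likes bird push likes east bird bird S U => likes bird push likes east bird bird bird U   [S ::= bird]
likes bird push likes east bird bird bird U => likes bird push likes east bird bird bird east bird   [U ::= east bird]

S => likes U U => likes bird push S U => likes bird push likes U U U => likes bird push likes east bird U U => likes bird push likes east bird S S U => likes bird push likes east bird bird S U => likes bird push likes east bird bird bird U => likes bird push likes east bird bird bird east bird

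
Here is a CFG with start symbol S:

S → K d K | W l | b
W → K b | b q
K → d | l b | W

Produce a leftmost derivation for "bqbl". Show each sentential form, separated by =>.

S => Wl   [S → W l]
Wl => Kbl   [W → K b]
Kbl => Wbl   [K → W]
Wbl => bqbl   [W → b q]

S => Wl => Kbl => Wbl => bqbl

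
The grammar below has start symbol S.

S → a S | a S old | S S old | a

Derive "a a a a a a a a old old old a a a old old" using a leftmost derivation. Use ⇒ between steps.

S ⇒ a S old   [S → a S old]
a S old ⇒ a S S old old   [S → S S old]
a S S old old ⇒ a a S S old old   [S → a S]
a a S S old old ⇒ a a a S old S old old   [S → a S old]
a a a S old S old old ⇒ a a a a S old S old old   [S → a S]
a a a a S old S old old ⇒ a a a a a S old S old old   [S → a S]
a a a a a S old S old old ⇒ a a a a a S S old old S old old   [S → S S old]
a a a a a S S old old S old old ⇒ a a a a a a S old old S old old   [S → a]
a a a a a a S old old S old old ⇒ a a a a a a S S old old old S old old   [S → S S old]
a a a a a a S S old old old S old old ⇒ a a a a a a a S old old old S old old   [S → a]
a a a a a a a S old old old S old old ⇒ a a a a a a a a old old old S old old   [S → a]
a a a a a a a a old old old S old old ⇒ a a a a a a a a old old old a S old old   [S → a S]
a a a a a a a a old old old a S old old ⇒ a a a a a a a a old old old a a S old old   [S → a S]
a a a a a a a a old old old a a S old old ⇒ a a a a a a a a old old old a a a old old   [S → a]

S ⇒ a S old ⇒ a S S old old ⇒ a a S S old old ⇒ a a a S old S old old ⇒ a a a a S old S old old ⇒ a a a a a S old S old old ⇒ a a a a a S S old old S old old ⇒ a a a a a a S old old S old old ⇒ a a a a a a S S old old old S old old ⇒ a a a a a a a S old old old S old old ⇒ a a a a a a a a old old old S old old ⇒ a a a a a a a a old old old a S old old ⇒ a a a a a a a a old old old a a S old old ⇒ a a a a a a a a old old old a a a old old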